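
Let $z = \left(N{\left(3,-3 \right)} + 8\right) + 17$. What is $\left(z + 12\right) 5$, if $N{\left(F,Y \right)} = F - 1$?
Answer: $195$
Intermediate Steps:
$N{\left(F,Y \right)} = -1 + F$
$z = 27$ ($z = \left(\left(-1 + 3\right) + 8\right) + 17 = \left(2 + 8\right) + 17 = 10 + 17 = 27$)
$\left(z + 12\right) 5 = \left(27 + 12\right) 5 = 39 \cdot 5 = 195$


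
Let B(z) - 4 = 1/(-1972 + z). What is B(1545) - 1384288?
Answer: -591089269/427 ≈ -1.3843e+6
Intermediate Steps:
B(z) = 4 + 1/(-1972 + z)
B(1545) - 1384288 = (-7887 + 4*1545)/(-1972 + 1545) - 1384288 = (-7887 + 6180)/(-427) - 1384288 = -1/427*(-1707) - 1384288 = 1707/427 - 1384288 = -591089269/427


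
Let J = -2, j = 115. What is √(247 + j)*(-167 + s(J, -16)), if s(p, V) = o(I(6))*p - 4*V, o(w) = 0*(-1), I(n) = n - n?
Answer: -103*√362 ≈ -1959.7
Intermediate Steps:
I(n) = 0
o(w) = 0
s(p, V) = -4*V (s(p, V) = 0*p - 4*V = 0 - 4*V = -4*V)
√(247 + j)*(-167 + s(J, -16)) = √(247 + 115)*(-167 - 4*(-16)) = √362*(-167 + 64) = √362*(-103) = -103*√362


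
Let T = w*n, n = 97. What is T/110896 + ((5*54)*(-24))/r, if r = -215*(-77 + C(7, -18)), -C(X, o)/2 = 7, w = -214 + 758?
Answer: 3922498/27121003 ≈ 0.14463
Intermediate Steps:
w = 544
C(X, o) = -14 (C(X, o) = -2*7 = -14)
r = 19565 (r = -215*(-77 - 14) = -215*(-91) = 19565)
T = 52768 (T = 544*97 = 52768)
T/110896 + ((5*54)*(-24))/r = 52768/110896 + ((5*54)*(-24))/19565 = 52768*(1/110896) + (270*(-24))*(1/19565) = 3298/6931 - 6480*1/19565 = 3298/6931 - 1296/3913 = 3922498/27121003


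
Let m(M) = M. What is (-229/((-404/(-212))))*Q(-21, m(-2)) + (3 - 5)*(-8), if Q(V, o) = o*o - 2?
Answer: -22658/101 ≈ -224.34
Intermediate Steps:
Q(V, o) = -2 + o² (Q(V, o) = o² - 2 = -2 + o²)
(-229/((-404/(-212))))*Q(-21, m(-2)) + (3 - 5)*(-8) = (-229/((-404/(-212))))*(-2 + (-2)²) + (3 - 5)*(-8) = (-229/((-404*(-1/212))))*(-2 + 4) - 2*(-8) = -229/101/53*2 + 16 = -229*53/101*2 + 16 = -12137/101*2 + 16 = -24274/101 + 16 = -22658/101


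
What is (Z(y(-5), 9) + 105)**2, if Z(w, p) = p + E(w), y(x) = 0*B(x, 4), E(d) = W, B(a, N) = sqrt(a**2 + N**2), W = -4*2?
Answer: 11236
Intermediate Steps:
W = -8
B(a, N) = sqrt(N**2 + a**2)
E(d) = -8
y(x) = 0 (y(x) = 0*sqrt(4**2 + x**2) = 0*sqrt(16 + x**2) = 0)
Z(w, p) = -8 + p (Z(w, p) = p - 8 = -8 + p)
(Z(y(-5), 9) + 105)**2 = ((-8 + 9) + 105)**2 = (1 + 105)**2 = 106**2 = 11236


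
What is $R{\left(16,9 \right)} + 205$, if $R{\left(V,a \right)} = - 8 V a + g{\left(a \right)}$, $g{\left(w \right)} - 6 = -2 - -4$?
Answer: $-939$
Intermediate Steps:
$g{\left(w \right)} = 8$ ($g{\left(w \right)} = 6 - -2 = 6 + \left(-2 + 4\right) = 6 + 2 = 8$)
$R{\left(V,a \right)} = 8 - 8 V a$ ($R{\left(V,a \right)} = - 8 V a + 8 = 8 - 8 V a$)
$R{\left(16,9 \right)} + 205 = \left(8 - 128 \cdot 9\right) + 205 = \left(8 - 1152\right) + 205 = -1144 + 205 = -939$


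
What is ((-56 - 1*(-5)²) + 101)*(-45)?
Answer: -900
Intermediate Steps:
((-56 - 1*(-5)²) + 101)*(-45) = ((-56 - 1*25) + 101)*(-45) = ((-56 - 25) + 101)*(-45) = (-81 + 101)*(-45) = 20*(-45) = -900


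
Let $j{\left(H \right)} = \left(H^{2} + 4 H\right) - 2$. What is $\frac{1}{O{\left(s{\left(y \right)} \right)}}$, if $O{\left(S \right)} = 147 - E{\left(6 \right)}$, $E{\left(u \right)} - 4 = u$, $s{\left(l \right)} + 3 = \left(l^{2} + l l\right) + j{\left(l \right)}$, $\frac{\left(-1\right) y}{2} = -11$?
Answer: $\frac{1}{137} \approx 0.0072993$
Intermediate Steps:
$y = 22$ ($y = \left(-2\right) \left(-11\right) = 22$)
$j{\left(H \right)} = -2 + H^{2} + 4 H$
$s{\left(l \right)} = -5 + 3 l^{2} + 4 l$ ($s{\left(l \right)} = -3 + \left(\left(l^{2} + l l\right) + \left(-2 + l^{2} + 4 l\right)\right) = -3 + \left(\left(l^{2} + l^{2}\right) + \left(-2 + l^{2} + 4 l\right)\right) = -3 + \left(2 l^{2} + \left(-2 + l^{2} + 4 l\right)\right) = -3 + \left(-2 + 3 l^{2} + 4 l\right) = -5 + 3 l^{2} + 4 l$)
$E{\left(u \right)} = 4 + u$
$O{\left(S \right)} = 137$ ($O{\left(S \right)} = 147 - \left(4 + 6\right) = 147 - 10 = 137$)
$\frac{1}{O{\left(s{\left(y \right)} \right)}} = \frac{1}{137}$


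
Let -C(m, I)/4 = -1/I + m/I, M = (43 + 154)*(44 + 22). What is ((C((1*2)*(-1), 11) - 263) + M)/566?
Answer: 140141/6226 ≈ 22.509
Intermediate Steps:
M = 13002 (M = 197*66 = 13002)
C(m, I) = 4/I - 4*m/I (C(m, I) = -4*(-1/I + m/I) = 4/I - 4*m/I)
((C((1*2)*(-1), 11) - 263) + M)/566 = ((4*(1 - 1*2*(-1))/11 - 263) + 13002)/566 = ((4*(1/11)*(1 - 2*(-1)) - 263) + 13002)*(1/566) = ((4*(1/11)*(1 - 1*(-2)) - 263) + 13002)*(1/566) = ((4*(1/11)*(1 + 2) - 263) + 13002)*(1/566) = ((4*(1/11)*3 - 263) + 13002)*(1/566) = ((12/11 - 263) + 13002)*(1/566) = (-2881/11 + 13002)*(1/566) = (140141/11)*(1/566) = 140141/6226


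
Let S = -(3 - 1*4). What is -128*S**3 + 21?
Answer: -107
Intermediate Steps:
S = 1 (S = -(3 - 4) = -1*(-1) = 1)
-128*S**3 + 21 = -128*1**3 + 21 = -128*1 + 21 = -128 + 21 = -107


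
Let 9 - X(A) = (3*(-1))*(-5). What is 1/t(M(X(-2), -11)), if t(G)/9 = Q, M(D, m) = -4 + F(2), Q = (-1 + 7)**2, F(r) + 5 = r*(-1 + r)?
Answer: 1/324 ≈ 0.0030864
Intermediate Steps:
F(r) = -5 + r*(-1 + r)
X(A) = -6 (X(A) = 9 - 3*(-1)*(-5) = 9 - (-3)*(-5) = 9 - 1*15 = 9 - 15 = -6)
Q = 36 (Q = 6**2 = 36)
M(D, m) = -7 (M(D, m) = -4 + (-5 + 2**2 - 1*2) = -4 + (-5 + 4 - 2) = -4 - 3 = -7)
t(G) = 324 (t(G) = 9*36 = 324)
1/t(M(X(-2), -11)) = 1/324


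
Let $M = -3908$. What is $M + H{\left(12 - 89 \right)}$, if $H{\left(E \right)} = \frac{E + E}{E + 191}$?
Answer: $- \frac{222833}{57} \approx -3909.4$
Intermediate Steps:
$H{\left(E \right)} = \frac{2 E}{191 + E}$
$M + H{\left(12 - 89 \right)} = -3908 + \frac{2 \left(12 - 89\right)}{191 + \left(12 - 89\right)} = -3908 + 2 \left(-77\right) \frac{1}{191 - 77} = -3908 + 2 \left(-77\right) \frac{1}{114} = -3908 - \frac{77}{57} = - \frac{222833}{57}$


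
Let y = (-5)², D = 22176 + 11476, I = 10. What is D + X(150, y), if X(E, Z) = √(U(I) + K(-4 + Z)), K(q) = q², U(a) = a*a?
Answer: 33652 + √541 ≈ 33675.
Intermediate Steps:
U(a) = a²
D = 33652
y = 25
X(E, Z) = √(100 + (-4 + Z)²) (X(E, Z) = √(10² + (-4 + Z)²) = √(100 + (-4 + Z)²))
D + X(150, y) = 33652 + √(100 + (-4 + 25)²) = 33652 + √(100 + 21²) = 33652 + √(100 + 441) = 33652 + √541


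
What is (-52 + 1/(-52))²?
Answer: 7317025/2704 ≈ 2706.0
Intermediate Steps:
(-52 + 1/(-52))² = (-52 - 1/52)² = (-2705/52)² = 7317025/2704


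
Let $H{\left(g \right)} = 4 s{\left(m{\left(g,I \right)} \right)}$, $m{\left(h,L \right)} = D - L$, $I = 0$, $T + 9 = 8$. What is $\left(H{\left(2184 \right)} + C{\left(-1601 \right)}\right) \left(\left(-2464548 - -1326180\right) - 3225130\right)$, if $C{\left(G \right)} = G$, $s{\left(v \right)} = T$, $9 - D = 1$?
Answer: $7003414290$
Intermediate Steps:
$T = -1$ ($T = -9 + 8 = -1$)
$D = 8$ ($D = 9 - 1 = 8$)
$m{\left(h,L \right)} = 8 - L$
$s{\left(v \right)} = -1$
$H{\left(g \right)} = -4$ ($H{\left(g \right)} = 4 \left(-1\right) = -4$)
$\left(H{\left(2184 \right)} + C{\left(-1601 \right)}\right) \left(\left(-2464548 - -1326180\right) - 3225130\right) = \left(-4 - 1601\right) \left(\left(-2464548 - -1326180\right) - 3225130\right) = - 1605 \left(\left(-2464548 + 1326180\right) - 3225130\right) = - 1605 \left(-1138368 - 3225130\right) = \left(-1605\right) \left(-4363498\right) = 7003414290$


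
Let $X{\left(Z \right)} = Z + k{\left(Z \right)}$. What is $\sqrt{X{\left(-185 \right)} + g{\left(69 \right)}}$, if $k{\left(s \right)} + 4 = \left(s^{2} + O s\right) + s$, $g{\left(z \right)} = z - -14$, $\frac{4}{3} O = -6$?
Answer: $\frac{\sqrt{139066}}{2} \approx 186.46$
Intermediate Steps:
$O = - \frac{9}{2}$ ($O = \frac{3}{4} \left(-6\right) = - \frac{9}{2} \approx -4.5$)
$g{\left(z \right)} = 14 + z$ ($g{\left(z \right)} = z + 14 = 14 + z$)
$k{\left(s \right)} = -4 + s^{2} - \frac{7 s}{2}$ ($k{\left(s \right)} = -4 + \left(\left(s^{2} - \frac{9 s}{2}\right) + s\right) = -4 + \left(s^{2} - \frac{7 s}{2}\right) = -4 + s^{2} - \frac{7 s}{2}$)
$X{\left(Z \right)} = -4 + Z^{2} - \frac{5 Z}{2}$ ($X{\left(Z \right)} = Z - \left(4 - Z^{2} + \frac{7 Z}{2}\right) = -4 + Z^{2} - \frac{5 Z}{2}$)
$\sqrt{X{\left(-185 \right)} + g{\left(69 \right)}} = \sqrt{\left(-4 + \left(-185\right)^{2} - - \frac{925}{2}\right) + \left(14 + 69\right)} = \sqrt{\left(-4 + 34225 + \frac{925}{2}\right) + 83} = \sqrt{\frac{69367}{2} + 83} = \sqrt{\frac{69533}{2}} = \frac{\sqrt{139066}}{2}$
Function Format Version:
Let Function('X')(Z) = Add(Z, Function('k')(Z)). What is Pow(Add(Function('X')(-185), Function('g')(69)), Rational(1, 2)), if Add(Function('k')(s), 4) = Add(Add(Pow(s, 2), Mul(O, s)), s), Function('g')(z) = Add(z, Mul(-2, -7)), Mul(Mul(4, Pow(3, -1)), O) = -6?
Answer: Mul(Rational(1, 2), Pow(139066, Rational(1, 2))) ≈ 186.46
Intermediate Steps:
O = Rational(-9, 2) (O = Mul(Rational(3, 4), -6) = Rational(-9, 2) ≈ -4.5000)
Function('g')(z) = Add(14, z) (Function('g')(z) = Add(z, 14) = Add(14, z))
Function('k')(s) = Add(-4, Pow(s, 2), Mul(Rational(-7, 2), s)) (Function('k')(s) = Add(-4, Add(Add(Pow(s, 2), Mul(Rational(-9, 2), s)), s)) = Add(-4, Add(Pow(s, 2), Mul(Rational(-7, 2), s))) = Add(-4, Pow(s, 2), Mul(Rational(-7, 2), s)))
Function('X')(Z) = Add(-4, Pow(Z, 2), Mul(Rational(-5, 2), Z)) (Function('X')(Z) = Add(Z, Add(-4, Pow(Z, 2), Mul(Rational(-7, 2), Z))) = Add(-4, Pow(Z, 2), Mul(Rational(-5, 2), Z)))
Pow(Add(Function('X')(-185), Function('g')(69)), Rational(1, 2)) = Pow(Add(Add(-4, Pow(-185, 2), Mul(Rational(-5, 2), -185)), Add(14, 69)), Rational(1, 2)) = Pow(Add(Add(-4, 34225, Rational(925, 2)), 83), Rational(1, 2)) = Pow(Add(Rational(69367, 2), 83), Rational(1, 2)) = Pow(Rational(69533, 2), Rational(1, 2)) = Mul(Rational(1, 2), Pow(139066, Rational(1, 2)))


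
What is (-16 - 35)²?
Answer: 2601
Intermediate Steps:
(-16 - 35)² = (-51)² = 2601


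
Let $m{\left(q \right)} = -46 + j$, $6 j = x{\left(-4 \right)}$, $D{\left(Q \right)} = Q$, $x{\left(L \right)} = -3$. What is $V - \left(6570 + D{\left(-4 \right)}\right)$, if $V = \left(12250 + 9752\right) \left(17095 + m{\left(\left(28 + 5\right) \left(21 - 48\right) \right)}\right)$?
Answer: $375094531$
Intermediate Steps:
$j = - \frac{1}{2}$ ($j = \frac{1}{6} \left(-3\right) = - \frac{1}{2} \approx -0.5$)
$m{\left(q \right)} = - \frac{93}{2}$ ($m{\left(q \right)} = -46 - \frac{1}{2} = - \frac{93}{2}$)
$V = 375101097$ ($V = \left(12250 + 9752\right) \left(17095 - \frac{93}{2}\right) = 22002 \cdot \frac{34097}{2} = 375101097$)
$V - \left(6570 + D{\left(-4 \right)}\right) = 375101097 - 6566 = 375094531$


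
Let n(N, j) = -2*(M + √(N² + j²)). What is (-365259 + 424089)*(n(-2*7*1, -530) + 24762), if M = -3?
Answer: 1457101440 - 235320*√70274 ≈ 1.3947e+9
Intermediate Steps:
n(N, j) = 6 - 2*√(N² + j²) (n(N, j) = -2*(-3 + √(N² + j²)) = 6 - 2*√(N² + j²))
(-365259 + 424089)*(n(-2*7*1, -530) + 24762) = (-365259 + 424089)*((6 - 2*√((-2*7*1)² + (-530)²)) + 24762) = 58830*((6 - 2*√((-14*1)² + 280900)) + 24762) = 58830*((6 - 2*√((-14)² + 280900)) + 24762) = 58830*((6 - 2*√(196 + 280900)) + 24762) = 58830*((6 - 4*√70274) + 24762) = 58830*(24768 - 4*√70274) = 1457101440 - 235320*√70274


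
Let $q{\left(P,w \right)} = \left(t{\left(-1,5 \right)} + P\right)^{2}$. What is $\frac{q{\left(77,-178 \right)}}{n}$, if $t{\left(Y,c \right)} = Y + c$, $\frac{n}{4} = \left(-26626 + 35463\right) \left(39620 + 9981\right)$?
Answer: $\frac{6561}{1753296148} \approx 3.7421 \cdot 10^{-6}$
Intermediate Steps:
$n = 1753296148$ ($n = 4 \left(-26626 + 35463\right) \left(39620 + 9981\right) = 4 \cdot 8837 \cdot 49601 = 4 \cdot 438324037 = 1753296148$)
$q{\left(P,w \right)} = \left(4 + P\right)^{2}$ ($q{\left(P,w \right)} = \left(\left(-1 + 5\right) + P\right)^{2} = \left(4 + P\right)^{2}$)
$\frac{q{\left(77,-178 \right)}}{n} = \frac{\left(4 + 77\right)^{2}}{1753296148} = 81^{2} \cdot \frac{1}{1753296148} = 6561 \cdot \frac{1}{1753296148} = \frac{6561}{1753296148}$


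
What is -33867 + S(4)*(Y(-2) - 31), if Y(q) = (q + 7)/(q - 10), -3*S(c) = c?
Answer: -304426/9 ≈ -33825.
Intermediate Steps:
S(c) = -c/3
Y(q) = (7 + q)/(-10 + q)
-33867 + S(4)*(Y(-2) - 31) = -33867 + (-⅓*4)*((7 - 2)/(-10 - 2) - 31) = -33867 - 4*(5/(-12) - 31)/3 = -33867 - 4*(-1/12*5 - 31)/3 = -33867 - 4*(-5/12 - 31)/3 = -33867 - 4/3*(-377/12) = -33867 + 377/9 = -304426/9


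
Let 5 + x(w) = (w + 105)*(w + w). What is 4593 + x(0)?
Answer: 4588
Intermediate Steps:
x(w) = -5 + 2*w*(105 + w) (x(w) = -5 + (w + 105)*(w + w) = -5 + (105 + w)*(2*w) = -5 + 2*w*(105 + w))
4593 + x(0) = 4593 + (-5 + 2*0**2 + 210*0) = 4593 + (-5 + 2*0 + 0) = 4593 + (-5 + 0 + 0) = 4593 - 5 = 4588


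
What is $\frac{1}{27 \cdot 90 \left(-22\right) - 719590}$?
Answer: $- \frac{1}{773050} \approx -1.2936 \cdot 10^{-6}$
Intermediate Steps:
$\frac{1}{27 \cdot 90 \left(-22\right) - 719590} = \frac{1}{2430 \left(-22\right) - 719590} = \frac{1}{-53460 - 719590} = \frac{1}{-773050} = - \frac{1}{773050}$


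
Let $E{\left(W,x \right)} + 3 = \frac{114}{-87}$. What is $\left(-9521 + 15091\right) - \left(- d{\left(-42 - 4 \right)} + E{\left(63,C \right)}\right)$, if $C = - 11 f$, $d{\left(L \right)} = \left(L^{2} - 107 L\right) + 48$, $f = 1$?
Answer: $\frac{367149}{29} \approx 12660.0$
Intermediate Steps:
$d{\left(L \right)} = 48 + L^{2} - 107 L$
$C = -11$ ($C = \left(-11\right) 1 = -11$)
$E{\left(W,x \right)} = - \frac{125}{29}$ ($E{\left(W,x \right)} = -3 + \frac{114}{-87} = -3 + 114 \left(- \frac{1}{87}\right) = -3 - \frac{38}{29} = - \frac{125}{29}$)
$\left(-9521 + 15091\right) - \left(- d{\left(-42 - 4 \right)} + E{\left(63,C \right)}\right) = \left(-9521 + 15091\right) - \left(- \frac{1517}{29} - \left(-42 - 4\right)^{2} + 107 \left(-42 - 4\right)\right) = 5570 + \left(\left(48 + \left(-46\right)^{2} - -4922\right) + \frac{125}{29}\right) = 5570 + \left(\left(48 + 2116 + 4922\right) + \frac{125}{29}\right) = 5570 + \left(7086 + \frac{125}{29}\right) = 5570 + \frac{205619}{29} = \frac{367149}{29}$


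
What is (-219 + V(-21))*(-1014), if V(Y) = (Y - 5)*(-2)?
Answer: 169338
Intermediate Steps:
V(Y) = 10 - 2*Y (V(Y) = (-5 + Y)*(-2) = 10 - 2*Y)
(-219 + V(-21))*(-1014) = (-219 + (10 - 2*(-21)))*(-1014) = (-219 + (10 + 42))*(-1014) = (-219 + 52)*(-1014) = -167*(-1014) = 169338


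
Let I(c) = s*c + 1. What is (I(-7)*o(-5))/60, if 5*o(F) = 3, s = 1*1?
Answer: -3/50 ≈ -0.060000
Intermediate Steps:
s = 1
o(F) = 3/5 (o(F) = (1/5)*3 = 3/5)
I(c) = 1 + c (I(c) = 1*c + 1 = c + 1 = 1 + c)
(I(-7)*o(-5))/60 = ((1 - 7)*(3/5))/60 = -6*3/5*(1/60) = -18/5*1/60 = -3/50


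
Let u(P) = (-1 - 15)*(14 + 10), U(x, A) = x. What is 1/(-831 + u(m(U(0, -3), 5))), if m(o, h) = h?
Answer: -1/1215 ≈ -0.00082305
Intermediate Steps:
u(P) = -384 (u(P) = -16*24 = -384)
1/(-831 + u(m(U(0, -3), 5))) = 1/(-831 - 384) = 1/(-1215) = -1/1215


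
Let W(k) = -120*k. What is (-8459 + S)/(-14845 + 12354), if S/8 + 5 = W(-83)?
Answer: -71181/2491 ≈ -28.575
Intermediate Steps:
S = 79640 (S = -40 + 8*(-120*(-83)) = -40 + 8*9960 = -40 + 79680 = 79640)
(-8459 + S)/(-14845 + 12354) = (-8459 + 79640)/(-14845 + 12354) = 71181/(-2491) = 71181*(-1/2491) = -71181/2491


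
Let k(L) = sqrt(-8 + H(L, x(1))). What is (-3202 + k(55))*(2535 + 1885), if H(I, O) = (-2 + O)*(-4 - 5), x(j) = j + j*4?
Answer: -14152840 + 4420*I*sqrt(35) ≈ -1.4153e+7 + 26149.0*I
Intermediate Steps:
x(j) = 5*j (x(j) = j + 4*j = 5*j)
H(I, O) = 18 - 9*O (H(I, O) = (-2 + O)*(-9) = 18 - 9*O)
k(L) = I*sqrt(35) (k(L) = sqrt(-8 + (18 - 45)) = sqrt(-8 - 27) = sqrt(-35) = I*sqrt(35))
(-3202 + k(55))*(2535 + 1885) = (-3202 + I*sqrt(35))*(2535 + 1885) = (-3202 + I*sqrt(35))*4420 = -14152840 + 4420*I*sqrt(35)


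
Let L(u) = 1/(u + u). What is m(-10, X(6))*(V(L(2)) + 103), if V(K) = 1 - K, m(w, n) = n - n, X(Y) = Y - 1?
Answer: 0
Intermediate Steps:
X(Y) = -1 + Y
m(w, n) = 0
L(u) = 1/(2*u)
m(-10, X(6))*(V(L(2)) + 103) = 0*((1 - 1/(2*2)) + 103) = 0*((1 - 1*¼) + 103) = 0*((1 - ¼) + 103) = 0*(¾ + 103) = 0*(415/4) = 0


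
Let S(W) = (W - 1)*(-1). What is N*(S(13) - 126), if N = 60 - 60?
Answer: 0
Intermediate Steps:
S(W) = 1 - W (S(W) = (-1 + W)*(-1) = 1 - W)
N = 0
N*(S(13) - 126) = 0*((1 - 1*13) - 126) = 0*((1 - 13) - 126) = 0*(-12 - 126) = 0*(-138) = 0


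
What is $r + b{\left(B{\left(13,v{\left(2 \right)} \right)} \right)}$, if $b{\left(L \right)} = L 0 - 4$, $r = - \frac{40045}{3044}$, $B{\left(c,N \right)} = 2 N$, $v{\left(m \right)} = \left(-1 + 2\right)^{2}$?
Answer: $- \frac{52221}{3044} \approx -17.155$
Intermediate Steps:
$v{\left(m \right)} = 1$ ($v{\left(m \right)} = 1^{2} = 1$)
$r = - \frac{40045}{3044}$ ($r = \left(-40045\right) \frac{1}{3044} = - \frac{40045}{3044} \approx -13.155$)
$b{\left(L \right)} = -4$ ($b{\left(L \right)} = 0 - 4 = -4$)
$r + b{\left(B{\left(13,v{\left(2 \right)} \right)} \right)} = - \frac{40045}{3044} - 4 = - \frac{52221}{3044}$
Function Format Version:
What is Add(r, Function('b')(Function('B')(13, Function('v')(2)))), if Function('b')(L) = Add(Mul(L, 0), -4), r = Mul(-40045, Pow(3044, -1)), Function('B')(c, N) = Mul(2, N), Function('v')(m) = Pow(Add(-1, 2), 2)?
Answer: Rational(-52221, 3044) ≈ -17.155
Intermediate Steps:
Function('v')(m) = 1 (Function('v')(m) = Pow(1, 2) = 1)
r = Rational(-40045, 3044) (r = Mul(-40045, Rational(1, 3044)) = Rational(-40045, 3044) ≈ -13.155)
Function('b')(L) = -4 (Function('b')(L) = Add(0, -4) = -4)
Add(r, Function('b')(Function('B')(13, Function('v')(2)))) = Add(Rational(-40045, 3044), -4) = Rational(-52221, 3044)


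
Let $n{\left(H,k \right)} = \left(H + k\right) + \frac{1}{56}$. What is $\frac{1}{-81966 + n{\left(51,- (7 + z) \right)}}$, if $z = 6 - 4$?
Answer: $- \frac{56}{4587743} \approx -1.2206 \cdot 10^{-5}$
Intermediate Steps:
$z = 2$ ($z = 6 - 4 = 2$)
$n{\left(H,k \right)} = \frac{1}{56} + H + k$ ($n{\left(H,k \right)} = \left(H + k\right) + \frac{1}{56} = \frac{1}{56} + H + k$)
$\frac{1}{-81966 + n{\left(51,- (7 + z) \right)}} = \frac{1}{-81966 + \left(\frac{1}{56} + 51 - \left(7 + 2\right)\right)} = \frac{1}{-81966 + \left(\frac{1}{56} + 51 - 9\right)} = \frac{1}{-81966 + \frac{2353}{56}} = \frac{1}{- \frac{4587743}{56}} = - \frac{56}{4587743}$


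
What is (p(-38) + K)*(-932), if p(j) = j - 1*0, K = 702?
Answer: -618848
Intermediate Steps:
p(j) = j (p(j) = j + 0 = j)
(p(-38) + K)*(-932) = (-38 + 702)*(-932) = 664*(-932) = -618848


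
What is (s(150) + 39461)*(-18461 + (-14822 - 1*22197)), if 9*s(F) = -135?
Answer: -2188464080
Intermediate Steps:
s(F) = -15 (s(F) = (1/9)*(-135) = -15)
(s(150) + 39461)*(-18461 + (-14822 - 1*22197)) = (-15 + 39461)*(-18461 + (-14822 - 1*22197)) = 39446*(-18461 + (-14822 - 22197)) = 39446*(-18461 - 37019) = 39446*(-55480) = -2188464080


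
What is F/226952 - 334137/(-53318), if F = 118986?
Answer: 20544288993/3025156684 ≈ 6.7911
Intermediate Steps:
F/226952 - 334137/(-53318) = 118986/226952 - 334137/(-53318) = 118986*(1/226952) - 334137*(-1/53318) = 59493/113476 + 334137/53318 = 20544288993/3025156684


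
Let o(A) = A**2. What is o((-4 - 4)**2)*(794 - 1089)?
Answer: -1208320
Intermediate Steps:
o((-4 - 4)**2)*(794 - 1089) = ((-4 - 4)**2)**2*(794 - 1089) = ((-8)**2)**2*(-295) = 64**2*(-295) = 4096*(-295) = -1208320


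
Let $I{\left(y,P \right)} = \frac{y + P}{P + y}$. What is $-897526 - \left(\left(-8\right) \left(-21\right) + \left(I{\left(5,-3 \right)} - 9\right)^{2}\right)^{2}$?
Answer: $-951350$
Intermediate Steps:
$I{\left(y,P \right)} = 1$ ($I{\left(y,P \right)} = \frac{P + y}{P + y} = 1$)
$-897526 - \left(\left(-8\right) \left(-21\right) + \left(I{\left(5,-3 \right)} - 9\right)^{2}\right)^{2} = -897526 - \left(\left(-8\right) \left(-21\right) + \left(1 - 9\right)^{2}\right)^{2} = -897526 - \left(168 + \left(-8\right)^{2}\right)^{2} = -897526 - \left(168 + 64\right)^{2} = -897526 - 232^{2} = -897526 - 53824 = -951350$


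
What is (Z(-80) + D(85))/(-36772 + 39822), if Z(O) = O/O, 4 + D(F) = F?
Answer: 41/1525 ≈ 0.026885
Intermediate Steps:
D(F) = -4 + F
Z(O) = 1
(Z(-80) + D(85))/(-36772 + 39822) = (1 + (-4 + 85))/(-36772 + 39822) = (1 + 81)/3050 = 82*(1/3050) = 41/1525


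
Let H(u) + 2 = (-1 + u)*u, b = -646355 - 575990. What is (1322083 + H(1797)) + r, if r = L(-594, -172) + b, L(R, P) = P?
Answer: 3326976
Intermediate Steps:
b = -1222345
H(u) = -2 + u*(-1 + u) (H(u) = -2 + (-1 + u)*u = -2 + u*(-1 + u))
r = -1222517 (r = -172 - 1222345 = -1222517)
(1322083 + H(1797)) + r = (1322083 + (-2 + 1797**2 - 1*1797)) - 1222517 = (1322083 + (-2 + 3229209 - 1797)) - 1222517 = (1322083 + 3227410) - 1222517 = 4549493 - 1222517 = 3326976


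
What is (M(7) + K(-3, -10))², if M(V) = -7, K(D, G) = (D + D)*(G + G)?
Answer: 12769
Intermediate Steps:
K(D, G) = 4*D*G (K(D, G) = (2*D)*(2*G) = 4*D*G)
(M(7) + K(-3, -10))² = (-7 + 4*(-3)*(-10))² = (-7 + 120)² = 113² = 12769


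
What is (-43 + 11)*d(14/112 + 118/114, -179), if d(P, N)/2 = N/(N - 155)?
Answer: -5728/167 ≈ -34.299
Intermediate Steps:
d(P, N) = 2*N/(-155 + N) (d(P, N) = 2*(N/(N - 155)) = 2*(N/(-155 + N)) = 2*N/(-155 + N))
(-43 + 11)*d(14/112 + 118/114, -179) = (-43 + 11)*(2*(-179)/(-155 - 179)) = -64*(-179)/(-334) = -64*(-179)*(-1)/334 = -32*179/167 = -5728/167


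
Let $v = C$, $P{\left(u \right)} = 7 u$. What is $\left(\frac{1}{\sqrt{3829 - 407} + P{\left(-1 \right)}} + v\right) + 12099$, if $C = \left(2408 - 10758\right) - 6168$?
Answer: $- \frac{8159280}{3373} + \frac{\sqrt{3422}}{3373} \approx -2419.0$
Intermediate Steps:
$C = -14518$ ($C = -8350 - 6168 = -14518$)
$v = -14518$
$\left(\frac{1}{\sqrt{3829 - 407} + P{\left(-1 \right)}} + v\right) + 12099 = \left(\frac{1}{\sqrt{3829 - 407} + 7 \left(-1\right)} - 14518\right) + 12099 = \left(\frac{1}{\sqrt{3422} - 7} - 14518\right) + 12099 = \left(\frac{1}{-7 + \sqrt{3422}} - 14518\right) + 12099 = \left(-14518 + \frac{1}{-7 + \sqrt{3422}}\right) + 12099 = -2419 + \frac{1}{-7 + \sqrt{3422}}$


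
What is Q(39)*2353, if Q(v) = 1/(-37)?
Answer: -2353/37 ≈ -63.595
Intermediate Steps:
Q(v) = -1/37
Q(39)*2353 = -1/37*2353 = -2353/37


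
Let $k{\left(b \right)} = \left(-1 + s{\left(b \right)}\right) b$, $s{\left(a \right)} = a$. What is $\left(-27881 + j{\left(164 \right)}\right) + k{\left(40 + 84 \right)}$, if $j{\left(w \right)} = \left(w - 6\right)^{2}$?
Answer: $12335$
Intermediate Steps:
$k{\left(b \right)} = b \left(-1 + b\right)$ ($k{\left(b \right)} = \left(-1 + b\right) b = b \left(-1 + b\right)$)
$j{\left(w \right)} = \left(-6 + w\right)^{2}$
$\left(-27881 + j{\left(164 \right)}\right) + k{\left(40 + 84 \right)} = \left(-27881 + \left(-6 + 164\right)^{2}\right) + \left(40 + 84\right) \left(-1 + \left(40 + 84\right)\right) = \left(-27881 + 158^{2}\right) + 124 \left(-1 + 124\right) = \left(-27881 + 24964\right) + 124 \cdot 123 = -2917 + 15252 = 12335$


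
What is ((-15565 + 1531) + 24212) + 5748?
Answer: 15926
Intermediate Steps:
((-15565 + 1531) + 24212) + 5748 = (-14034 + 24212) + 5748 = 10178 + 5748 = 15926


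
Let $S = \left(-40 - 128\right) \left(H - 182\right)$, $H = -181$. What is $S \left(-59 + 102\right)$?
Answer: $2622312$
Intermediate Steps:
$S = 60984$ ($S = \left(-40 - 128\right) \left(-181 - 182\right) = \left(-168\right) \left(-363\right) = 60984$)
$S \left(-59 + 102\right) = 60984 \left(-59 + 102\right) = 60984 \cdot 43 = 2622312$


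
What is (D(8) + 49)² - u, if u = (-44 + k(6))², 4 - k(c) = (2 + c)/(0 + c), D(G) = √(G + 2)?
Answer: 6323/9 + 98*√10 ≈ 1012.5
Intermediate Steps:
D(G) = √(2 + G)
k(c) = 4 - (2 + c)/c (k(c) = 4 - (2 + c)/(0 + c) = 4 - (2 + c)/c)
u = 15376/9 (u = (-44 + (3 - 2/6))² = (-44 + (3 - 2*⅙))² = (-44 + (3 - ⅓))² = (-44 + 8/3)² = (-124/3)² = 15376/9 ≈ 1708.4)
(D(8) + 49)² - u = (√(2 + 8) + 49)² - 1*15376/9 = (√10 + 49)² - 15376/9 = (49 + √10)² - 15376/9 = -15376/9 + (49 + √10)²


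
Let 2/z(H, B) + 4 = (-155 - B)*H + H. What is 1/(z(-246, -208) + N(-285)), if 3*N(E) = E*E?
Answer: 6644/179886299 ≈ 3.6934e-5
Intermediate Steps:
z(H, B) = 2/(-4 + H + H*(-155 - B)) (z(H, B) = 2/(-4 + ((-155 - B)*H + H)) = 2/(-4 + (H*(-155 - B) + H)) = 2/(-4 + (H + H*(-155 - B))) = 2/(-4 + H + H*(-155 - B)))
N(E) = E²/3 (N(E) = (E*E)/3 = E²/3)
1/(z(-246, -208) + N(-285)) = 1/(-2/(4 + 154*(-246) - 208*(-246)) + (⅓)*(-285)²) = 1/(-2/(4 - 37884 + 51168) + (⅓)*81225) = 1/(-2/13288 + 27075) = 1/(-2*1/13288 + 27075) = 1/(-1/6644 + 27075) = 1/(179886299/6644) = 6644/179886299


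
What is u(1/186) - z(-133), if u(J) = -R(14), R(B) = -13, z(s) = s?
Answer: 146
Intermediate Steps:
u(J) = 13 (u(J) = -1*(-13) = 13)
u(1/186) - z(-133) = 13 - 1*(-133) = 13 + 133 = 146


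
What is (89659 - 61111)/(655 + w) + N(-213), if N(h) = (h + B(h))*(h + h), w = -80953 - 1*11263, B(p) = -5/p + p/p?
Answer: 135542834/1501 ≈ 90302.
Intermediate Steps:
B(p) = 1 - 5/p (B(p) = -5/p + 1 = 1 - 5/p)
w = -92216 (w = -80953 - 11263 = -92216)
N(h) = 2*h*(h + (-5 + h)/h) (N(h) = (h + (-5 + h)/h)*(h + h) = (h + (-5 + h)/h)*(2*h) = 2*h*(h + (-5 + h)/h))
(89659 - 61111)/(655 + w) + N(-213) = (89659 - 61111)/(655 - 92216) + (-10 + 2*(-213) + 2*(-213)**2) = 28548/(-91561) + (-10 - 426 + 2*45369) = 28548*(-1/91561) + (-10 - 426 + 90738) = -468/1501 + 90302 = 135542834/1501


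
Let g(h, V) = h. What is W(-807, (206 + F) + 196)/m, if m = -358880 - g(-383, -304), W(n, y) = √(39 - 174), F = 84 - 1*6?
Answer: -I*√15/119499 ≈ -3.241e-5*I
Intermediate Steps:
F = 78 (F = 84 - 6 = 78)
W(n, y) = 3*I*√15 (W(n, y) = √(-135) = 3*I*√15)
m = -358497 (m = -358880 - 1*(-383) = -358880 + 383 = -358497)
W(-807, (206 + F) + 196)/m = (3*I*√15)/(-358497) = (3*I*√15)*(-1/358497) = -I*√15/119499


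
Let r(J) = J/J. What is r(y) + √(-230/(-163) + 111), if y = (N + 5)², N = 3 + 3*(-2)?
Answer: 1 + √2986649/163 ≈ 11.602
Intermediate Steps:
N = -3 (N = 3 - 6 = -3)
y = 4 (y = (-3 + 5)² = 2² = 4)
r(J) = 1
r(y) + √(-230/(-163) + 111) = 1 + √(-230/(-163) + 111) = 1 + √(-230*(-1/163) + 111) = 1 + √(230/163 + 111) = 1 + √(18323/163) = 1 + √2986649/163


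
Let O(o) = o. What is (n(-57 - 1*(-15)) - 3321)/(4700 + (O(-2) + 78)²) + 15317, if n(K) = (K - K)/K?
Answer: 5942873/388 ≈ 15317.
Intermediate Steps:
n(K) = 0 (n(K) = 0/K = 0)
(n(-57 - 1*(-15)) - 3321)/(4700 + (O(-2) + 78)²) + 15317 = (0 - 3321)/(4700 + (-2 + 78)²) + 15317 = -3321/(4700 + 76²) + 15317 = -3321/(4700 + 5776) + 15317 = -3321/10476 + 15317 = -3321*1/10476 + 15317 = -123/388 + 15317 = 5942873/388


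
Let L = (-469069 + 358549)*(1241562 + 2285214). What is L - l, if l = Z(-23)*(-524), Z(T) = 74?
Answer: -389779244744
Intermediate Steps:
L = -389779283520 (L = -110520*3526776 = -389779283520)
l = -38776 (l = 74*(-524) = -38776)
L - l = -389779283520 - 1*(-38776) = -389779283520 + 38776 = -389779244744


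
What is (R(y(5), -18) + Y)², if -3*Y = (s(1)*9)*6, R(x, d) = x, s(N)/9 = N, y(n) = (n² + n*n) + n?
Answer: 11449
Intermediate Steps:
y(n) = n + 2*n² (y(n) = (n² + n²) + n = 2*n² + n = n + 2*n²)
s(N) = 9*N
Y = -162 (Y = -(9*1)*9*6/3 = -9*9*6/3 = -27*6 = -⅓*486 = -162)
(R(y(5), -18) + Y)² = (5*(1 + 2*5) - 162)² = (5*(1 + 10) - 162)² = (5*11 - 162)² = (55 - 162)² = (-107)² = 11449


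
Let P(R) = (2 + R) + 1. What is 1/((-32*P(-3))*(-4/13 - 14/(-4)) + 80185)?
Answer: 1/80185 ≈ 1.2471e-5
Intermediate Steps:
P(R) = 3 + R
1/((-32*P(-3))*(-4/13 - 14/(-4)) + 80185) = 1/((-32*(3 - 3))*(-4/13 - 14/(-4)) + 80185) = 1/((-32*0)*(-4*1/13 - 14*(-¼)) + 80185) = 1/(0*(-4/13 + 7/2) + 80185) = 1/(0*(83/26) + 80185) = 1/(0 + 80185) = 1/80185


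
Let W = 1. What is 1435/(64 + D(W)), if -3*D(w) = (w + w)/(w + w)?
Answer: 4305/191 ≈ 22.539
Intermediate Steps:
D(w) = -1/3 (D(w) = -(w + w)/(3*(w + w)) = -2*w/(3*(2*w)) = -2*w*1/(2*w)/3 = -1/3*1 = -1/3)
1435/(64 + D(W)) = 1435/(64 - 1/3) = 1435/(191/3) = (3/191)*1435 = 4305/191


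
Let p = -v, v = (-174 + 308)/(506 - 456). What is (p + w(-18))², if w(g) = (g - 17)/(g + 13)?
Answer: 11664/625 ≈ 18.662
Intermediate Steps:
w(g) = (-17 + g)/(13 + g)
v = 67/25 (v = 134/50 = 134*(1/50) = 67/25 ≈ 2.6800)
p = -67/25 (p = -1*67/25 = -67/25 ≈ -2.6800)
(p + w(-18))² = (-67/25 + (-17 - 18)/(13 - 18))² = (-67/25 - 35/(-5))² = (-67/25 - ⅕*(-35))² = (-67/25 + 7)² = (108/25)² = 11664/625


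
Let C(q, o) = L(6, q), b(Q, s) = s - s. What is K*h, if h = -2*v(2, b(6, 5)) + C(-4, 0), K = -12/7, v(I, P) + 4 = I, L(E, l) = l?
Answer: 0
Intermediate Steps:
b(Q, s) = 0
C(q, o) = q
v(I, P) = -4 + I
K = -12/7 (K = -12*⅐ = -12/7 ≈ -1.7143)
h = 0 (h = -2*(-4 + 2) - 4 = -2*(-2) - 4 = 4 - 4 = 0)
K*h = -12/7*0 = 0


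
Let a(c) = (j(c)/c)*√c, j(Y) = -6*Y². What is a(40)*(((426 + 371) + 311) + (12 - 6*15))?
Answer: -494400*√10 ≈ -1.5634e+6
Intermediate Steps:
a(c) = -6*c^(3/2) (a(c) = ((-6*c²)/c)*√c = (-6*c)*√c = -6*c^(3/2))
a(40)*(((426 + 371) + 311) + (12 - 6*15)) = (-480*√10)*(((426 + 371) + 311) + (12 - 6*15)) = (-480*√10)*((797 + 311) + (12 - 90)) = (-480*√10)*(1108 - 78) = -480*√10*1030 = -494400*√10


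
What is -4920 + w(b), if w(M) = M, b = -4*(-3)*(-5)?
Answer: -4980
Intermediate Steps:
b = -60 (b = 12*(-5) = -60)
-4920 + w(b) = -4920 - 60 = -4980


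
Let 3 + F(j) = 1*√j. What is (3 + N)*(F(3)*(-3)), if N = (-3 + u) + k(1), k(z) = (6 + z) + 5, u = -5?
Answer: 63 - 21*√3 ≈ 26.627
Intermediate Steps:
F(j) = -3 + √j (F(j) = -3 + 1*√j = -3 + √j)
k(z) = 11 + z
N = 4 (N = (-3 - 5) + (11 + 1) = -8 + 12 = 4)
(3 + N)*(F(3)*(-3)) = (3 + 4)*((-3 + √3)*(-3)) = 7*(9 - 3*√3) = 63 - 21*√3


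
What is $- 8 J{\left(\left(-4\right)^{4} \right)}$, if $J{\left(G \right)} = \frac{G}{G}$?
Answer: $-8$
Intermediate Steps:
$J{\left(G \right)} = 1$
$- 8 J{\left(\left(-4\right)^{4} \right)} = \left(-8\right) 1 = -8$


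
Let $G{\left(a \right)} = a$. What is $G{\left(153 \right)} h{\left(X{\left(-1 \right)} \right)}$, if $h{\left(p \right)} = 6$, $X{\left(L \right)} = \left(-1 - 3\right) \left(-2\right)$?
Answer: $918$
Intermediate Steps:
$X{\left(L \right)} = 8$ ($X{\left(L \right)} = \left(-4\right) \left(-2\right) = 8$)
$G{\left(153 \right)} h{\left(X{\left(-1 \right)} \right)} = 153 \cdot 6 = 918$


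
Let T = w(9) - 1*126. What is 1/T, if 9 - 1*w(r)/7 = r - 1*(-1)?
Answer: -1/133 ≈ -0.0075188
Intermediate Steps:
w(r) = 56 - 7*r (w(r) = 63 - 7*(r - 1*(-1)) = 63 - 7*(r + 1) = 63 - 7*(1 + r) = 63 + (-7 - 7*r) = 56 - 7*r)
T = -133 (T = (56 - 7*9) - 1*126 = (56 - 63) - 126 = -7 - 126 = -133)
1/T = 1/(-133) = -1/133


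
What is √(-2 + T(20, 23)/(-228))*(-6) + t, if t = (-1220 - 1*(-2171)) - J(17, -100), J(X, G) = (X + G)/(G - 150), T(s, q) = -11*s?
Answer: 237667/250 - 2*I*√3363/19 ≈ 950.67 - 6.1044*I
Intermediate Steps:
J(X, G) = (G + X)/(-150 + G)
t = 237667/250 (t = (-1220 - 1*(-2171)) - (-100 + 17)/(-150 - 100) = (-1220 + 2171) - (-83)/(-250) = 951 - (-1)*(-83)/250 = 951 - 1*83/250 = 951 - 83/250 = 237667/250 ≈ 950.67)
√(-2 + T(20, 23)/(-228))*(-6) + t = √(-2 - 11*20/(-228))*(-6) + 237667/250 = √(-2 - 220*(-1/228))*(-6) + 237667/250 = √(-2 + 55/57)*(-6) + 237667/250 = √(-59/57)*(-6) + 237667/250 = (I*√3363/57)*(-6) + 237667/250 = -2*I*√3363/19 + 237667/250 = 237667/250 - 2*I*√3363/19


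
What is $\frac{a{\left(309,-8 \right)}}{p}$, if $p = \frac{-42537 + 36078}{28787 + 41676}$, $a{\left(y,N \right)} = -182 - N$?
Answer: $\frac{4086854}{2153} \approx 1898.2$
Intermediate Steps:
$p = - \frac{6459}{70463} \approx -0.091665$
$\frac{a{\left(309,-8 \right)}}{p} = \frac{-182 - -8}{- \frac{6459}{70463}} = \left(-182 + 8\right) \left(- \frac{70463}{6459}\right) = \left(-174\right) \left(- \frac{70463}{6459}\right) = \frac{4086854}{2153}$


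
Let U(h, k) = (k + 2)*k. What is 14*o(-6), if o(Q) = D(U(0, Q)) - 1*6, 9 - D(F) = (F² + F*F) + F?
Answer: -16422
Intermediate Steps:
U(h, k) = k*(2 + k) (U(h, k) = (2 + k)*k = k*(2 + k))
D(F) = 9 - F - 2*F² (D(F) = 9 - ((F² + F*F) + F) = 9 - ((F² + F²) + F) = 9 - (2*F² + F) = 9 - (F + 2*F²) = 9 + (-F - 2*F²) = 9 - F - 2*F²)
o(Q) = 3 - Q*(2 + Q) - 2*Q²*(2 + Q)² (o(Q) = (9 - Q*(2 + Q) - 2*Q²*(2 + Q)²) - 1*6 = (9 - Q*(2 + Q) - 2*Q²*(2 + Q)²) - 6 = 3 - Q*(2 + Q) - 2*Q²*(2 + Q)²)
14*o(-6) = 14*(3 - 1*(-6)*(2 - 6) - 2*(-6)²*(2 - 6)²) = 14*(3 - 1*(-6)*(-4) - 2*36*(-4)²) = 14*(3 - 24 - 2*36*16) = 14*(3 - 24 - 1152) = 14*(-1173) = -16422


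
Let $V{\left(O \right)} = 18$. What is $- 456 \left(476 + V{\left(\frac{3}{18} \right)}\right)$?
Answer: $-225264$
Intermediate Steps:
$- 456 \left(476 + V{\left(\frac{3}{18} \right)}\right) = - 456 \left(476 + 18\right) = \left(-456\right) 494 = -225264$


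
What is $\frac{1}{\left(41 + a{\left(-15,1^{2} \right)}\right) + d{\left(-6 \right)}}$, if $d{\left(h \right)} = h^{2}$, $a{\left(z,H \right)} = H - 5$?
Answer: $\frac{1}{73} \approx 0.013699$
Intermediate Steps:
$a{\left(z,H \right)} = -5 + H$ ($a{\left(z,H \right)} = H - 5 = -5 + H$)
$\frac{1}{\left(41 + a{\left(-15,1^{2} \right)}\right) + d{\left(-6 \right)}} = \frac{1}{\left(41 - \left(5 - 1^{2}\right)\right) + \left(-6\right)^{2}} = \frac{1}{\left(41 + \left(-5 + 1\right)\right) + 36} = \frac{1}{\left(41 - 4\right) + 36} = \frac{1}{37 + 36} = \frac{1}{73}$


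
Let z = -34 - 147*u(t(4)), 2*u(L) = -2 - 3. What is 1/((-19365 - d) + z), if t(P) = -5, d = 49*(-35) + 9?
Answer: -2/34651 ≈ -5.7718e-5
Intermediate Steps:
d = -1706 (d = -1715 + 9 = -1706)
u(L) = -5/2 (u(L) = (-2 - 3)/2 = (½)*(-5) = -5/2)
z = 667/2 (z = -34 - 147*(-5/2) = -34 + 735/2 = 667/2 ≈ 333.50)
1/((-19365 - d) + z) = 1/((-19365 - 1*(-1706)) + 667/2) = 1/((-19365 + 1706) + 667/2) = 1/(-17659 + 667/2) = 1/(-34651/2) = -2/34651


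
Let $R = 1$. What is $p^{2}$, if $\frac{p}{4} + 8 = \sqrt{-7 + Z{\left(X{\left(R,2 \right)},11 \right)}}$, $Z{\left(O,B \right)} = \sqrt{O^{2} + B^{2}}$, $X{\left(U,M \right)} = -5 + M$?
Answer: $16 \left(8 - \sqrt{-7 + \sqrt{130}}\right)^{2} \approx 557.33$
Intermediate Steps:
$Z{\left(O,B \right)} = \sqrt{B^{2} + O^{2}}$
$p = -32 + 4 \sqrt{-7 + \sqrt{130}}$ ($p = -32 + 4 \sqrt{-7 + \sqrt{11^{2} + \left(-5 + 2\right)^{2}}} = -32 + 4 \sqrt{-7 + \sqrt{121 + \left(-3\right)^{2}}} = -32 + 4 \sqrt{-7 + \sqrt{121 + 9}} = -32 + 4 \sqrt{-7 + \sqrt{130}} \approx -23.608$)
$p^{2} = \left(-32 + 4 \sqrt{-7 + \sqrt{130}}\right)^{2}$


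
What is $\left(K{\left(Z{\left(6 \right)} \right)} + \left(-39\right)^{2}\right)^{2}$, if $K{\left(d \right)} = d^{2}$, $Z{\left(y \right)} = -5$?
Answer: $2390116$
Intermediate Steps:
$\left(K{\left(Z{\left(6 \right)} \right)} + \left(-39\right)^{2}\right)^{2} = \left(\left(-5\right)^{2} + \left(-39\right)^{2}\right)^{2} = \left(25 + 1521\right)^{2} = 1546^{2} = 2390116$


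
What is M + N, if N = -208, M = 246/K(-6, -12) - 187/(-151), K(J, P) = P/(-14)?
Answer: 12116/151 ≈ 80.238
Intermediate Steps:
K(J, P) = -P/14 (K(J, P) = P*(-1/14) = -P/14)
M = 43524/151 (M = 246/((-1/14*(-12))) - 187/(-151) = 246/(6/7) - 187*(-1/151) = 246*(7/6) + 187/151 = 287 + 187/151 = 43524/151 ≈ 288.24)
M + N = 43524/151 - 208 = 12116/151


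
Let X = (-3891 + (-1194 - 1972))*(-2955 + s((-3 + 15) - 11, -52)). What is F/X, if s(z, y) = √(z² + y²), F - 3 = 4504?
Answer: 2663637/12320562248 + 4507*√2705/61602811240 ≈ 0.00022000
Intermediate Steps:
F = 4507 (F = 3 + 4504 = 4507)
s(z, y) = √(y² + z²)
X = 20853435 - 7057*√2705 (X = (-3891 + (-1194 - 1972))*(-2955 + √((-52)² + ((-3 + 15) - 11)²)) = (-3891 - 3166)*(-2955 + √(2704 + (12 - 11)²)) = -7057*(-2955 + √(2704 + 1²)) = -7057*(-2955 + √(2704 + 1)) = -7057*(-2955 + √2705) = 20853435 - 7057*√2705 ≈ 2.0486e+7)
F/X = 4507/(20853435 - 7057*√2705)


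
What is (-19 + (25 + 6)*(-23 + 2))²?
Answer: 448900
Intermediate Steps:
(-19 + (25 + 6)*(-23 + 2))² = (-19 + 31*(-21))² = (-19 - 651)² = (-670)² = 448900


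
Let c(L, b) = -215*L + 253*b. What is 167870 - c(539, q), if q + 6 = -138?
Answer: 320187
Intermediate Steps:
q = -144 (q = -6 - 138 = -144)
167870 - c(539, q) = 167870 - (-215*539 + 253*(-144)) = 167870 - (-115885 - 36432) = 167870 - 1*(-152317) = 167870 + 152317 = 320187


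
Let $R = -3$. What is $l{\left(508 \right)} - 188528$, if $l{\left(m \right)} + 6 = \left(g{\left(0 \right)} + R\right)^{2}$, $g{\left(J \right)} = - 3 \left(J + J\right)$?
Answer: $-188525$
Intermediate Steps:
$g{\left(J \right)} = - 6 J$ ($g{\left(J \right)} = - 3 \cdot 2 J = - 6 J$)
$l{\left(m \right)} = 3$ ($l{\left(m \right)} = -6 + \left(\left(-6\right) 0 - 3\right)^{2} = -6 + \left(0 - 3\right)^{2} = -6 + \left(-3\right)^{2} = -6 + 9 = 3$)
$l{\left(508 \right)} - 188528 = 3 - 188528 = -188525$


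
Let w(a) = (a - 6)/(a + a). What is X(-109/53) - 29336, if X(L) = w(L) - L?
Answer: -338901751/11554 ≈ -29332.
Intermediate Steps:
w(a) = (-6 + a)/(2*a) (w(a) = (-6 + a)/((2*a)) = (-6 + a)*(1/(2*a)) = (-6 + a)/(2*a))
X(L) = -L + (-6 + L)/(2*L) (X(L) = (-6 + L)/(2*L) - L = -L + (-6 + L)/(2*L))
X(-109/53) - 29336 = (½ - (-109)/53 - 3/((-109/53))) - 29336 = (½ - (-109)/53 - 3/((-109*1/53))) - 29336 = (½ - 1*(-109/53) - 3/(-109/53)) - 29336 = (½ + 109/53 - 3*(-53/109)) - 29336 = (½ + 109/53 + 159/109) - 29336 = 46393/11554 - 29336 = -338901751/11554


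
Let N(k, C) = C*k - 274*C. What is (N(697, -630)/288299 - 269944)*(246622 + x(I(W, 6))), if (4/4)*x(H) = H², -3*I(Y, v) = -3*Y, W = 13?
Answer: -19206472987247086/288299 ≈ -6.6620e+10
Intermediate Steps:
N(k, C) = -274*C + C*k
I(Y, v) = Y (I(Y, v) = -(-1)*Y = Y)
x(H) = H²
(N(697, -630)/288299 - 269944)*(246622 + x(I(W, 6))) = (-630*(-274 + 697)/288299 - 269944)*(246622 + 13²) = (-630*423*(1/288299) - 269944)*(246622 + 169) = (-266490*1/288299 - 269944)*246791 = (-266490/288299 - 269944)*246791 = -77824851746/288299*246791 = -19206472987247086/288299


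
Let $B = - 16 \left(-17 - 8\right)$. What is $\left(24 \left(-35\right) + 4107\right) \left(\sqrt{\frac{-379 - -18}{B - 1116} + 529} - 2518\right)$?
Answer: $-8226306 + \frac{49005 \sqrt{301615}}{358} \approx -8.1511 \cdot 10^{6}$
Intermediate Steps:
$B = 400$ ($B = \left(-16\right) \left(-25\right) = 400$)
$\left(24 \left(-35\right) + 4107\right) \left(\sqrt{\frac{-379 - -18}{B - 1116} + 529} - 2518\right) = \left(24 \left(-35\right) + 4107\right) \left(\sqrt{\frac{-379 - -18}{400 - 1116} + 529} - 2518\right) = \left(-840 + 4107\right) \left(\sqrt{\frac{-379 + 18}{-716} + 529} - 2518\right) = 3267 \left(\sqrt{\left(-361\right) \left(- \frac{1}{716}\right) + 529} - 2518\right) = 3267 \left(\sqrt{\frac{361}{716} + 529} - 2518\right) = 3267 \left(\sqrt{\frac{379125}{716}} - 2518\right) = 3267 \left(\frac{15 \sqrt{301615}}{358} - 2518\right) = 3267 \left(-2518 + \frac{15 \sqrt{301615}}{358}\right) = -8226306 + \frac{49005 \sqrt{301615}}{358}$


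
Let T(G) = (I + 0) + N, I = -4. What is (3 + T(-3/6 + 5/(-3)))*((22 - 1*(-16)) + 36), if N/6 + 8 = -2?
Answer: -4514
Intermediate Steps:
N = -60 (N = -48 + 6*(-2) = -48 - 12 = -60)
T(G) = -64 (T(G) = (-4 + 0) - 60 = -4 - 60 = -64)
(3 + T(-3/6 + 5/(-3)))*((22 - 1*(-16)) + 36) = (3 - 64)*((22 - 1*(-16)) + 36) = -61*((22 + 16) + 36) = -61*(38 + 36) = -61*74 = -4514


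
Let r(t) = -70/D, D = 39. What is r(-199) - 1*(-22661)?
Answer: 883709/39 ≈ 22659.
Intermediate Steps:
r(t) = -70/39
r(-199) - 1*(-22661) = -70/39 - 1*(-22661) = -70/39 + 22661 = 883709/39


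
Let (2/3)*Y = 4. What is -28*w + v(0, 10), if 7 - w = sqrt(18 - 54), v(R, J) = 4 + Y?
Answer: -186 + 168*I ≈ -186.0 + 168.0*I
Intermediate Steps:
Y = 6 (Y = (3/2)*4 = 6)
v(R, J) = 10 (v(R, J) = 4 + 6 = 10)
w = 7 - 6*I (w = 7 - sqrt(18 - 54) = 7 - sqrt(-36) = 7 - 6*I ≈ 7.0 - 6.0*I)
-28*w + v(0, 10) = -28*(7 - 6*I) + 10 = (-196 + 168*I) + 10 = -186 + 168*I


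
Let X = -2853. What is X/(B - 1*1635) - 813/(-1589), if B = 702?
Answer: 1763982/494179 ≈ 3.5695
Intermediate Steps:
X/(B - 1*1635) - 813/(-1589) = -2853/(702 - 1*1635) - 813/(-1589) = -2853/(702 - 1635) - 813*(-1/1589) = -2853/(-933) + 813/1589 = -2853*(-1/933) + 813/1589 = 951/311 + 813/1589 = 1763982/494179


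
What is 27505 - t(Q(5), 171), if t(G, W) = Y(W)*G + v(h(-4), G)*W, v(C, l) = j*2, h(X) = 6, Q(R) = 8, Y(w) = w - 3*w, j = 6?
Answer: 28189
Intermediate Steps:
Y(w) = -2*w
v(C, l) = 12 (v(C, l) = 6*2 = 12)
t(G, W) = 12*W - 2*G*W (t(G, W) = (-2*W)*G + 12*W = -2*G*W + 12*W = 12*W - 2*G*W)
27505 - t(Q(5), 171) = 27505 - 2*171*(6 - 1*8) = 27505 - 2*171*(6 - 8) = 27505 - 2*171*(-2) = 27505 - 1*(-684) = 27505 + 684 = 28189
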